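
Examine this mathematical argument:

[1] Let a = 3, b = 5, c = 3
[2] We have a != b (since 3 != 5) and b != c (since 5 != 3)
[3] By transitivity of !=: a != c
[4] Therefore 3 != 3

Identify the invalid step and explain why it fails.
Step 3: By transitivity of !=: a != c

Step 3 incorrectly applies transitivity to the '!=' relation. Transitivity states: if a R b and b R c, then a R c. However, '!=' is not transitive. Counterexample: 3 != 5 and 5 != 3, but 3 = 3 (both equal 3). Transitivity holds for relations like <, <=, =, but not for !=.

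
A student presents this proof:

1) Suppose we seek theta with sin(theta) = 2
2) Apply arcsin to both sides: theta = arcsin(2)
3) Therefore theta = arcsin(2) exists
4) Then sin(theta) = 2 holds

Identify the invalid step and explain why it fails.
Step 2: Apply arcsin to both sides: theta = arcsin(2)

Step 2 applies arcsin to 2. However, arcsin(x) is only defined for x in [-1, 1] because sin(theta) can only produce values in that range. Since |2| > 1, arcsin(2) is undefined. There is no angle whose sine equals 2.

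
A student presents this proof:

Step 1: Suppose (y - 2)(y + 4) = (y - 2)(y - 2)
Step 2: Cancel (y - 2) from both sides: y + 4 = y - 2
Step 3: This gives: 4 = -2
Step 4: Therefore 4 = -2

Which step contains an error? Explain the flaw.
Step 2: Cancel (y - 2) from both sides: y + 4 = y - 2

Step 2 cancels (y - 2) from both sides. This is only valid if (y - 2) ≠ 0, i.e., y ≠ 2. When y = 2, both sides equal zero regardless of the other factors. The correct approach requires considering y = 2 as a separate case.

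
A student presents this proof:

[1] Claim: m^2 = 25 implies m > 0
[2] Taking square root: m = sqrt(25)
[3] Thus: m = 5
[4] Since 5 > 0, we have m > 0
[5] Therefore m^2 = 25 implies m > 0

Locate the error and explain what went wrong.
Step 2: Taking square root: m = sqrt(25)

Step 2 takes the square root and assumes the positive root only. The equation m^2 = 25 actually has two solutions: m = 5 and m = -5. The proof silently assumes m > 0 without justification, then uses this assumption to conclude m > 0, which is circular. The counterexample m = -5 shows the claim is false.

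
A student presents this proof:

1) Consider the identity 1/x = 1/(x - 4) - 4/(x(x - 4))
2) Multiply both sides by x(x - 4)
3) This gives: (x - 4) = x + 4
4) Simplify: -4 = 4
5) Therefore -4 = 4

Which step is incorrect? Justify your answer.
Step 3: This gives: (x - 4) = x + 4

Step 3 makes a sign error when clearing denominators. Multiplying -4/(x(x - 4)) by x(x - 4) gives -4, not +4. The correct result is (x - 4) = x - 4, which is trivially true, not (x - 4) = x + 4. (Step 1 is a valid identity: 1/(x - 4) - 4/(x(x - 4)) = (x - 4)/(x(x - 4)) = 1/x.)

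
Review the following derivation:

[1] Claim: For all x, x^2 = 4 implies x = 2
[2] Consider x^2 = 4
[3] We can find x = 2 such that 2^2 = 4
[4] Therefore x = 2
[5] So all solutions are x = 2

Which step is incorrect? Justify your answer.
Step 4: Therefore x = 2

Step 4 incorrectly concludes that x = 2 is the only solution. The proof shows that x = 2 is A solution (existence), but does not show it is the ONLY solution (uniqueness). In fact, x = -2 is also a solution since (-2)^2 = 4. Finding one solution doesn't prove there are no others.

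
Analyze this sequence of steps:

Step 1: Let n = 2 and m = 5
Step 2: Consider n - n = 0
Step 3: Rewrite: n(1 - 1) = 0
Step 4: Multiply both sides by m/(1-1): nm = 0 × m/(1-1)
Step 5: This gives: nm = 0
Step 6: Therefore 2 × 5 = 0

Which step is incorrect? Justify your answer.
Step 4: Multiply both sides by m/(1-1): nm = 0 × m/(1-1)

Step 4 multiplies both sides by m/(1-1). However, 1-1 = 0, so this is multiplication by m/0, which is undefined. We cannot multiply by an undefined expression.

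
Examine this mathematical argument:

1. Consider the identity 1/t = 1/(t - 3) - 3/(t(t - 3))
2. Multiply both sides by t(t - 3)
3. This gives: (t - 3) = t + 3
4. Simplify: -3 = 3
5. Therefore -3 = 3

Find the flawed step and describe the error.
Step 3: This gives: (t - 3) = t + 3

Step 3 makes a sign error when clearing denominators. Multiplying -3/(t(t - 3)) by t(t - 3) gives -3, not +3. The correct result is (t - 3) = t - 3, which is trivially true, not (t - 3) = t + 3. (Step 1 is a valid identity: 1/(t - 3) - 3/(t(t - 3)) = (t - 3)/(t(t - 3)) = 1/t.)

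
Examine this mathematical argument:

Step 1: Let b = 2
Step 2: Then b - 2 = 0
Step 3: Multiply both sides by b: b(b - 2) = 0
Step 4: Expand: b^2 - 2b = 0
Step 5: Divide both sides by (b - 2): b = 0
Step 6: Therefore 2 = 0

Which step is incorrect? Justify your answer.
Step 5: Divide both sides by (b - 2): b = 0

Step 5 divides both sides by (b - 2). However, since b = 2, we have (b - 2) = 0. Division by zero is undefined, making this step invalid.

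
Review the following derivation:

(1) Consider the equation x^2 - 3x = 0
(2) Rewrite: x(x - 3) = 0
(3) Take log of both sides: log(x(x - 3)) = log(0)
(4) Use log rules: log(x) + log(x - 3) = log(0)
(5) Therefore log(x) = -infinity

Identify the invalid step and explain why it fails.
Step 3: Take log of both sides: log(x(x - 3)) = log(0)

Step 3 takes the logarithm of both sides, resulting in log(0) on the right side. The logarithm is only defined for positive numbers; log(0) is undefined (approaches negative infinity). This operation is invalid.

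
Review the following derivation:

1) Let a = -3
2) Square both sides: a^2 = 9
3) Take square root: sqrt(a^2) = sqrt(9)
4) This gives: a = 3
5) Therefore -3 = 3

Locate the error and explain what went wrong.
Step 4: This gives: a = 3

Step 4 incorrectly states that sqrt(a^2) = a. The correct identity is sqrt(a^2) = |a|. Since a = -3 < 0, we have sqrt(a^2) = |-3| = 3, not a = -3.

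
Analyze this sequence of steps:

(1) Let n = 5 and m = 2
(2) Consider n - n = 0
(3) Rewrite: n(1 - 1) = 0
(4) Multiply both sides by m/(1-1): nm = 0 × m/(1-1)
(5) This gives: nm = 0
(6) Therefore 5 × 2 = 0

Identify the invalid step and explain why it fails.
Step 4: Multiply both sides by m/(1-1): nm = 0 × m/(1-1)

Step 4 multiplies both sides by m/(1-1). However, 1-1 = 0, so this is multiplication by m/0, which is undefined. We cannot multiply by an undefined expression.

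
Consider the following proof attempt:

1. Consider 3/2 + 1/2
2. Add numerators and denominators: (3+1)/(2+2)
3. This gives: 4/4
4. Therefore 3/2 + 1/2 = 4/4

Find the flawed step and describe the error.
Step 2: Add numerators and denominators: (3+1)/(2+2)

Step 2 incorrectly adds fractions by separately adding numerators and denominators. This is wrong. The correct method requires a common denominator: 3/2 + 1/2 = (3×2 + 1×2)/(2×2) = 8/4 = 2. The method used gives 4/4, which is different.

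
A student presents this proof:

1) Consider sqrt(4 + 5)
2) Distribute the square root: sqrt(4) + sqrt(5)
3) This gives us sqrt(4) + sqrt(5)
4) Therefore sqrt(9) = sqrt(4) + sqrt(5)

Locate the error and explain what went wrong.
Step 2: Distribute the square root: sqrt(4) + sqrt(5)

Step 2 incorrectly 'distributes' the square root over addition. The square root function does not distribute: sqrt(a + b) ≠ sqrt(a) + sqrt(b). In fact, sqrt(4 + 5) = sqrt(9) ≈ 3.0000, while sqrt(4) + sqrt(5) ≈ 4.2361.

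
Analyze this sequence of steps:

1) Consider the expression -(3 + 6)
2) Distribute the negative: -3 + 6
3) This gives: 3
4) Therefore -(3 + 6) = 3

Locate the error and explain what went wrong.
Step 2: Distribute the negative: -3 + 6

Step 2 incorrectly distributes the negative sign. The correct distribution is -(3 + 6) = -3 - 6 = -9. The negative must be applied to both terms, not just the first. The error treats -(3 + 6) as -3 + 6, which equals 3 instead of -9.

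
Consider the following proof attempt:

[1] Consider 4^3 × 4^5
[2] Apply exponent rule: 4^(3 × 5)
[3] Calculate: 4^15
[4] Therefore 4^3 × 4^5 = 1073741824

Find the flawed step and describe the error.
Step 2: Apply exponent rule: 4^(3 × 5)

Step 2 incorrectly states that a^b × a^c = a^(b×c). The correct rule is a^b × a^c = a^(b+c). The actual value is 4^3 × 4^5 = 4^8 = 65536, not 4^15 = 1073741824.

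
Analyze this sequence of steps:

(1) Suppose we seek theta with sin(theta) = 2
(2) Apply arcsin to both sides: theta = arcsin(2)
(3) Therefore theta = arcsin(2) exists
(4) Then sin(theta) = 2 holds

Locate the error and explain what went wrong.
Step 2: Apply arcsin to both sides: theta = arcsin(2)

Step 2 applies arcsin to 2. However, arcsin(x) is only defined for x in [-1, 1] because sin(theta) can only produce values in that range. Since |2| > 1, arcsin(2) is undefined. There is no angle whose sine equals 2.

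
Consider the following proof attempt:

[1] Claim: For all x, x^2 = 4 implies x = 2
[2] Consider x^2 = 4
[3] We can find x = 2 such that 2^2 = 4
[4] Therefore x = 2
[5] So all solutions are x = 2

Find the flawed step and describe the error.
Step 4: Therefore x = 2

Step 4 incorrectly concludes that x = 2 is the only solution. The proof shows that x = 2 is A solution (existence), but does not show it is the ONLY solution (uniqueness). In fact, x = -2 is also a solution since (-2)^2 = 4. Finding one solution doesn't prove there are no others.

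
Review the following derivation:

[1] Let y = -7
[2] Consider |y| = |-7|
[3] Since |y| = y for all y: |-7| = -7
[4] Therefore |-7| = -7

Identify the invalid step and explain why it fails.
Step 3: Since |y| = y for all y: |-7| = -7

Step 3 incorrectly states that |y| = y for all y. The correct definition is |y| = y when y >= 0, and |y| = -y when y < 0. Since -7 < 0, we have |-7| = -(-7) = 7, not -7.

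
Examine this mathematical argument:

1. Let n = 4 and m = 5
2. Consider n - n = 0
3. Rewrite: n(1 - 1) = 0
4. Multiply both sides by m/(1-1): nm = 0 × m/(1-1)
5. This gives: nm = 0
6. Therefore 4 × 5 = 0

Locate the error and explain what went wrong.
Step 4: Multiply both sides by m/(1-1): nm = 0 × m/(1-1)

Step 4 multiplies both sides by m/(1-1). However, 1-1 = 0, so this is multiplication by m/0, which is undefined. We cannot multiply by an undefined expression.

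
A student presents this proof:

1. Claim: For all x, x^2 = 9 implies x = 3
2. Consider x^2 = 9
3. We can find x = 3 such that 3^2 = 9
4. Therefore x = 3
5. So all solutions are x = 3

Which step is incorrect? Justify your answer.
Step 4: Therefore x = 3

Step 4 incorrectly concludes that x = 3 is the only solution. The proof shows that x = 3 is A solution (existence), but does not show it is the ONLY solution (uniqueness). In fact, x = -3 is also a solution since (-3)^2 = 9. Finding one solution doesn't prove there are no others.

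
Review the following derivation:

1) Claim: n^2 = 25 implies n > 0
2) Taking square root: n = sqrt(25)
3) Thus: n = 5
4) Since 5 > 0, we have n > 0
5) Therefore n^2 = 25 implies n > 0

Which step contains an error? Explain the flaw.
Step 2: Taking square root: n = sqrt(25)

Step 2 takes the square root and assumes the positive root only. The equation n^2 = 25 actually has two solutions: n = 5 and n = -5. The proof silently assumes n > 0 without justification, then uses this assumption to conclude n > 0, which is circular. The counterexample n = -5 shows the claim is false.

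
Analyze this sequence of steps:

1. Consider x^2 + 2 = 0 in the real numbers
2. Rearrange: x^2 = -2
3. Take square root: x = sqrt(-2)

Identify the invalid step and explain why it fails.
Step 3: Take square root: x = sqrt(-2)

Step 3 takes the square root of -2, which is negative. In the real number system, the square root of a negative number is undefined. The equation x^2 + 2 = 0 has no real solutions. Square roots of negative numbers only exist in the complex numbers.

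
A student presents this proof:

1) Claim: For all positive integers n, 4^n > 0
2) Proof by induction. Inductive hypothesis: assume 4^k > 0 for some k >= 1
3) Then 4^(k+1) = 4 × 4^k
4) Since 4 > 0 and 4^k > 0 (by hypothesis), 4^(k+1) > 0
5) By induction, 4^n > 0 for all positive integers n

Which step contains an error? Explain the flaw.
Step 5: By induction, 4^n > 0 for all positive integers n

Step 5 concludes the proof by induction, but no base case was ever established. A valid induction proof requires: (1) a base case proving 4^1 > 0, and (2) an inductive step showing IF 4^k > 0 THEN 4^(k+1) > 0. Steps 2-4 correctly establish the inductive step, but without the base case the conclusion in step 5 does not follow.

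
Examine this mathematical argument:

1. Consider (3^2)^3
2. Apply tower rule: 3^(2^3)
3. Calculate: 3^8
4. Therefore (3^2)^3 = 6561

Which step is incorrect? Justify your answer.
Step 2: Apply tower rule: 3^(2^3)

Step 2 incorrectly states that (a^b)^c = a^(b^c). The correct rule is (a^b)^c = a^(b×c). The actual value is (3^2)^3 = 3^6 = 729, not 3^8 = 6561.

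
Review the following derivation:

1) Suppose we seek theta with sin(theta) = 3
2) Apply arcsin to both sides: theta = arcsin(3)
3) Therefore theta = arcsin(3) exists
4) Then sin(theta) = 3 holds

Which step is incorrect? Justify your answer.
Step 2: Apply arcsin to both sides: theta = arcsin(3)

Step 2 applies arcsin to 3. However, arcsin(x) is only defined for x in [-1, 1] because sin(theta) can only produce values in that range. Since |3| > 1, arcsin(3) is undefined. There is no angle whose sine equals 3.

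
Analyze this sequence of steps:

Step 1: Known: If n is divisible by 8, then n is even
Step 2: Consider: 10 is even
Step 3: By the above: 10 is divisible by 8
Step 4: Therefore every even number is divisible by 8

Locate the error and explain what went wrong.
Step 3: By the above: 10 is divisible by 8

Step 3 commits the fallacy of affirming the consequent. The known fact 'divisible by 8 → even' does NOT imply 'even → divisible by 8'. That would be the converse, which is false. For example, 10 is even but 10 ÷ 8 = 1.25, which is not an integer.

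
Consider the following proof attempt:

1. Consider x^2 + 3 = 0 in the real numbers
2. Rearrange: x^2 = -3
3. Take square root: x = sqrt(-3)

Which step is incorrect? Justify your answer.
Step 3: Take square root: x = sqrt(-3)

Step 3 takes the square root of -3, which is negative. In the real number system, the square root of a negative number is undefined. The equation x^2 + 3 = 0 has no real solutions. Square roots of negative numbers only exist in the complex numbers.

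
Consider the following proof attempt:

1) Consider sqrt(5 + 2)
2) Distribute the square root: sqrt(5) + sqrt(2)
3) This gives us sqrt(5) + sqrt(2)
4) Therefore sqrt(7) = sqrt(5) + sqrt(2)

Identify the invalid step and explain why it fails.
Step 2: Distribute the square root: sqrt(5) + sqrt(2)

Step 2 incorrectly 'distributes' the square root over addition. The square root function does not distribute: sqrt(a + b) ≠ sqrt(a) + sqrt(b). In fact, sqrt(5 + 2) = sqrt(7) ≈ 2.6458, while sqrt(5) + sqrt(2) ≈ 3.6503.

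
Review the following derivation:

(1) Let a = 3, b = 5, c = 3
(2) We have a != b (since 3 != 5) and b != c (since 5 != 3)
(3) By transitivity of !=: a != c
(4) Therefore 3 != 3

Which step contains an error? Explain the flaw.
Step 3: By transitivity of !=: a != c

Step 3 incorrectly applies transitivity to the '!=' relation. Transitivity states: if a R b and b R c, then a R c. However, '!=' is not transitive. Counterexample: 3 != 5 and 5 != 3, but 3 = 3 (both equal 3). Transitivity holds for relations like <, <=, =, but not for !=.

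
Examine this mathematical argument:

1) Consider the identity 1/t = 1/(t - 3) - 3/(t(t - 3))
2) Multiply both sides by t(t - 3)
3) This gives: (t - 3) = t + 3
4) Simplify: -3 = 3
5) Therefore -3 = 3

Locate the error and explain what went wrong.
Step 3: This gives: (t - 3) = t + 3

Step 3 makes a sign error when clearing denominators. Multiplying -3/(t(t - 3)) by t(t - 3) gives -3, not +3. The correct result is (t - 3) = t - 3, which is trivially true, not (t - 3) = t + 3. (Step 1 is a valid identity: 1/(t - 3) - 3/(t(t - 3)) = (t - 3)/(t(t - 3)) = 1/t.)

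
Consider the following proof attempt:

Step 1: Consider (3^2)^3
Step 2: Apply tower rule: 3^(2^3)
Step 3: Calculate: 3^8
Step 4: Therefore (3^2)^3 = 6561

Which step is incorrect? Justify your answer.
Step 2: Apply tower rule: 3^(2^3)

Step 2 incorrectly states that (a^b)^c = a^(b^c). The correct rule is (a^b)^c = a^(b×c). The actual value is (3^2)^3 = 3^6 = 729, not 3^8 = 6561.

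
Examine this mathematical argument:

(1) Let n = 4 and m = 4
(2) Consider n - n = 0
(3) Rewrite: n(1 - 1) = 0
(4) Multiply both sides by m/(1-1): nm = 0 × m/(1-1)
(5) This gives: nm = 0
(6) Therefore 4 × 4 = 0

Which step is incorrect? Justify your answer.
Step 4: Multiply both sides by m/(1-1): nm = 0 × m/(1-1)

Step 4 multiplies both sides by m/(1-1). However, 1-1 = 0, so this is multiplication by m/0, which is undefined. We cannot multiply by an undefined expression.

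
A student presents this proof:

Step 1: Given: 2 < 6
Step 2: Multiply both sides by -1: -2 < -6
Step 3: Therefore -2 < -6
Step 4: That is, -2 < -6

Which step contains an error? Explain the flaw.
Step 2: Multiply both sides by -1: -2 < -6

Step 2 multiplies both sides by -1 but fails to reverse the inequality sign. When multiplying (or dividing) an inequality by a negative number, the direction must be reversed. Since 2 < 6, we should get -2 > -6, i.e., -2 > -6.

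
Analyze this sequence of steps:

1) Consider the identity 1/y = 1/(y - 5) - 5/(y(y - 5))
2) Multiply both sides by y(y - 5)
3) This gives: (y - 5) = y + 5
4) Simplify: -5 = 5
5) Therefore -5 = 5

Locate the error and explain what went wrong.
Step 3: This gives: (y - 5) = y + 5

Step 3 makes a sign error when clearing denominators. Multiplying -5/(y(y - 5)) by y(y - 5) gives -5, not +5. The correct result is (y - 5) = y - 5, which is trivially true, not (y - 5) = y + 5. (Step 1 is a valid identity: 1/(y - 5) - 5/(y(y - 5)) = (y - 5)/(y(y - 5)) = 1/y.)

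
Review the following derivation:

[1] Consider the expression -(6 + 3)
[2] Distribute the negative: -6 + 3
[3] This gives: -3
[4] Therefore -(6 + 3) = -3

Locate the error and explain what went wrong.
Step 2: Distribute the negative: -6 + 3

Step 2 incorrectly distributes the negative sign. The correct distribution is -(6 + 3) = -6 - 3 = -9. The negative must be applied to both terms, not just the first. The error treats -(6 + 3) as -6 + 3, which equals -3 instead of -9.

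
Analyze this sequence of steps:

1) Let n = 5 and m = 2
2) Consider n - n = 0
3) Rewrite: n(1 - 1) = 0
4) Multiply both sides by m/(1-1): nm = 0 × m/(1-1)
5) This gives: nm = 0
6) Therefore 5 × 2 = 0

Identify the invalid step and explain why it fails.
Step 4: Multiply both sides by m/(1-1): nm = 0 × m/(1-1)

Step 4 multiplies both sides by m/(1-1). However, 1-1 = 0, so this is multiplication by m/0, which is undefined. We cannot multiply by an undefined expression.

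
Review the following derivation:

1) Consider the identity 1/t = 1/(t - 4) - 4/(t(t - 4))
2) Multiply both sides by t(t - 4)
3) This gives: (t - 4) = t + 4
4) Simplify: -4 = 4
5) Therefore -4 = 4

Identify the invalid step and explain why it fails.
Step 3: This gives: (t - 4) = t + 4

Step 3 makes a sign error when clearing denominators. Multiplying -4/(t(t - 4)) by t(t - 4) gives -4, not +4. The correct result is (t - 4) = t - 4, which is trivially true, not (t - 4) = t + 4. (Step 1 is a valid identity: 1/(t - 4) - 4/(t(t - 4)) = (t - 4)/(t(t - 4)) = 1/t.)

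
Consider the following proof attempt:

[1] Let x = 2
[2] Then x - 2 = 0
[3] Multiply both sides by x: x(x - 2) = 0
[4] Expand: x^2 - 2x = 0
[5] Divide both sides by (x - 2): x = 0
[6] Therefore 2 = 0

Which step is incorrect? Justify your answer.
Step 5: Divide both sides by (x - 2): x = 0

Step 5 divides both sides by (x - 2). However, since x = 2, we have (x - 2) = 0. Division by zero is undefined, making this step invalid.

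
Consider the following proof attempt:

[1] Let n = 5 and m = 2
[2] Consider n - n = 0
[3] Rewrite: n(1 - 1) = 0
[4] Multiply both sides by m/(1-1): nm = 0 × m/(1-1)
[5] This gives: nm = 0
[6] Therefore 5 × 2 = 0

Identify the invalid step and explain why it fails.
Step 4: Multiply both sides by m/(1-1): nm = 0 × m/(1-1)

Step 4 multiplies both sides by m/(1-1). However, 1-1 = 0, so this is multiplication by m/0, which is undefined. We cannot multiply by an undefined expression.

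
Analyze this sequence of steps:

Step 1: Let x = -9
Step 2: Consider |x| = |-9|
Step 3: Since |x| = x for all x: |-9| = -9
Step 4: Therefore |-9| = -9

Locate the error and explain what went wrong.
Step 3: Since |x| = x for all x: |-9| = -9

Step 3 incorrectly states that |x| = x for all x. The correct definition is |x| = x when x >= 0, and |x| = -x when x < 0. Since -9 < 0, we have |-9| = -(-9) = 9, not -9.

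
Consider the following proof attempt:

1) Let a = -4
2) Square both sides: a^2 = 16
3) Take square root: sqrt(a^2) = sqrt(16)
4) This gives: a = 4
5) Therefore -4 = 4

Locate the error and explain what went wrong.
Step 4: This gives: a = 4

Step 4 incorrectly states that sqrt(a^2) = a. The correct identity is sqrt(a^2) = |a|. Since a = -4 < 0, we have sqrt(a^2) = |-4| = 4, not a = -4.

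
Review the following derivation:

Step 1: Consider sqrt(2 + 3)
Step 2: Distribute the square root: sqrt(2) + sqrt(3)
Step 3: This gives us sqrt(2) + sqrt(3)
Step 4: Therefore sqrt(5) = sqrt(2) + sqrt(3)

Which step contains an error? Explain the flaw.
Step 2: Distribute the square root: sqrt(2) + sqrt(3)

Step 2 incorrectly 'distributes' the square root over addition. The square root function does not distribute: sqrt(a + b) ≠ sqrt(a) + sqrt(b). In fact, sqrt(2 + 3) = sqrt(5) ≈ 2.2361, while sqrt(2) + sqrt(3) ≈ 3.1463.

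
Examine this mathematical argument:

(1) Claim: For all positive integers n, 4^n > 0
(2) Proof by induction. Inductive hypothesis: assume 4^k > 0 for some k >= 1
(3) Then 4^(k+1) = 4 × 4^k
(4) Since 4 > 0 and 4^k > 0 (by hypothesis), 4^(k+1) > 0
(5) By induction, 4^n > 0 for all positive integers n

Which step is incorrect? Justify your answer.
Step 5: By induction, 4^n > 0 for all positive integers n

Step 5 concludes the proof by induction, but no base case was ever established. A valid induction proof requires: (1) a base case proving 4^1 > 0, and (2) an inductive step showing IF 4^k > 0 THEN 4^(k+1) > 0. Steps 2-4 correctly establish the inductive step, but without the base case the conclusion in step 5 does not follow.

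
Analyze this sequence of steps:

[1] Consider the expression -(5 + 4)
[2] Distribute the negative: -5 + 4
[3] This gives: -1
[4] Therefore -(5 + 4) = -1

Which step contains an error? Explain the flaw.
Step 2: Distribute the negative: -5 + 4

Step 2 incorrectly distributes the negative sign. The correct distribution is -(5 + 4) = -5 - 4 = -9. The negative must be applied to both terms, not just the first. The error treats -(5 + 4) as -5 + 4, which equals -1 instead of -9.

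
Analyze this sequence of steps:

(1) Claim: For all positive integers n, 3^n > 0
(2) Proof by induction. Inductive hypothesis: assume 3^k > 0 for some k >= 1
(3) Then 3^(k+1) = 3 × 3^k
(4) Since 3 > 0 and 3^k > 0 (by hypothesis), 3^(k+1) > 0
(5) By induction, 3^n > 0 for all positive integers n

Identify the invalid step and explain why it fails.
Step 5: By induction, 3^n > 0 for all positive integers n

Step 5 concludes the proof by induction, but no base case was ever established. A valid induction proof requires: (1) a base case proving 3^1 > 0, and (2) an inductive step showing IF 3^k > 0 THEN 3^(k+1) > 0. Steps 2-4 correctly establish the inductive step, but without the base case the conclusion in step 5 does not follow.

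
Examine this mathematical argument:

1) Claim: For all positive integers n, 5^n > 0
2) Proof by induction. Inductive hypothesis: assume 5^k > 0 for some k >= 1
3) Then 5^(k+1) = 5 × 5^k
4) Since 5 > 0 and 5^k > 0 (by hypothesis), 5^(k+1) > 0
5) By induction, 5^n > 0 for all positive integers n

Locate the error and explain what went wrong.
Step 5: By induction, 5^n > 0 for all positive integers n

Step 5 concludes the proof by induction, but no base case was ever established. A valid induction proof requires: (1) a base case proving 5^1 > 0, and (2) an inductive step showing IF 5^k > 0 THEN 5^(k+1) > 0. Steps 2-4 correctly establish the inductive step, but without the base case the conclusion in step 5 does not follow.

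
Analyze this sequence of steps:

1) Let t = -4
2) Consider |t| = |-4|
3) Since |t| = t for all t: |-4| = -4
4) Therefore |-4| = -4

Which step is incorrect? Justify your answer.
Step 3: Since |t| = t for all t: |-4| = -4

Step 3 incorrectly states that |t| = t for all t. The correct definition is |t| = t when t >= 0, and |t| = -t when t < 0. Since -4 < 0, we have |-4| = -(-4) = 4, not -4.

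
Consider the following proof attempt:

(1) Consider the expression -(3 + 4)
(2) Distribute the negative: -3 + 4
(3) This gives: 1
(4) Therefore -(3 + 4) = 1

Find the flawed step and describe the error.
Step 2: Distribute the negative: -3 + 4

Step 2 incorrectly distributes the negative sign. The correct distribution is -(3 + 4) = -3 - 4 = -7. The negative must be applied to both terms, not just the first. The error treats -(3 + 4) as -3 + 4, which equals 1 instead of -7.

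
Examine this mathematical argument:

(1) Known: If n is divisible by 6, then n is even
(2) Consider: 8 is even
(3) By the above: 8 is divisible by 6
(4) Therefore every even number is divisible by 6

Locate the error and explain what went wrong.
Step 3: By the above: 8 is divisible by 6

Step 3 commits the fallacy of affirming the consequent. The known fact 'divisible by 6 → even' does NOT imply 'even → divisible by 6'. That would be the converse, which is false. For example, 8 is even but 8 ÷ 6 = 1.33, which is not an integer.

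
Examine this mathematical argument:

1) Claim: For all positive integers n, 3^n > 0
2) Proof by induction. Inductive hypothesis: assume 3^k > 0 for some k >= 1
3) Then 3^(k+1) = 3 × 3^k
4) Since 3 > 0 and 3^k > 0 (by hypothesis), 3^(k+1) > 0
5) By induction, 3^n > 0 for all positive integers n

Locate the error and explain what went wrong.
Step 5: By induction, 3^n > 0 for all positive integers n

Step 5 concludes the proof by induction, but no base case was ever established. A valid induction proof requires: (1) a base case proving 3^1 > 0, and (2) an inductive step showing IF 3^k > 0 THEN 3^(k+1) > 0. Steps 2-4 correctly establish the inductive step, but without the base case the conclusion in step 5 does not follow.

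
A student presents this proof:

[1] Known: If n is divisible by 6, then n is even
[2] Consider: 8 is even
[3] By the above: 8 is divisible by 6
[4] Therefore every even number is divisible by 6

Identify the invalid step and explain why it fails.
Step 3: By the above: 8 is divisible by 6

Step 3 commits the fallacy of affirming the consequent. The known fact 'divisible by 6 → even' does NOT imply 'even → divisible by 6'. That would be the converse, which is false. For example, 8 is even but 8 ÷ 6 = 1.33, which is not an integer.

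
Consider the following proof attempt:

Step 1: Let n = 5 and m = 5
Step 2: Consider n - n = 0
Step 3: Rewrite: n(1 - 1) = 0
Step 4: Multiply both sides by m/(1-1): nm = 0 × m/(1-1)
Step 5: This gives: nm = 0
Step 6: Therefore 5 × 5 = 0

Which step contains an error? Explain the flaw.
Step 4: Multiply both sides by m/(1-1): nm = 0 × m/(1-1)

Step 4 multiplies both sides by m/(1-1). However, 1-1 = 0, so this is multiplication by m/0, which is undefined. We cannot multiply by an undefined expression.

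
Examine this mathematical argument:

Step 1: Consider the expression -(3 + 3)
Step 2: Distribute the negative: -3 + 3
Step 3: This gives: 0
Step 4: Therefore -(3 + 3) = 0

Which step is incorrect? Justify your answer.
Step 2: Distribute the negative: -3 + 3

Step 2 incorrectly distributes the negative sign. The correct distribution is -(3 + 3) = -3 - 3 = -6. The negative must be applied to both terms, not just the first. The error treats -(3 + 3) as -3 + 3, which equals 0 instead of -6.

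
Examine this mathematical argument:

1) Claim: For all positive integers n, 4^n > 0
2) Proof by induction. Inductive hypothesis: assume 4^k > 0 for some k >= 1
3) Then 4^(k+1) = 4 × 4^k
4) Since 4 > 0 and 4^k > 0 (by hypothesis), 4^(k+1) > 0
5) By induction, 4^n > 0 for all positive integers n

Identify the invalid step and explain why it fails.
Step 5: By induction, 4^n > 0 for all positive integers n

Step 5 concludes the proof by induction, but no base case was ever established. A valid induction proof requires: (1) a base case proving 4^1 > 0, and (2) an inductive step showing IF 4^k > 0 THEN 4^(k+1) > 0. Steps 2-4 correctly establish the inductive step, but without the base case the conclusion in step 5 does not follow.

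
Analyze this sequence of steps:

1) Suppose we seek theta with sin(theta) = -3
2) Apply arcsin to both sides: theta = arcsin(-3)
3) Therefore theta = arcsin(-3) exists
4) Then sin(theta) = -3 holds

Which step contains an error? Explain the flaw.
Step 2: Apply arcsin to both sides: theta = arcsin(-3)

Step 2 applies arcsin to -3. However, arcsin(x) is only defined for x in [-1, 1] because sin(theta) can only produce values in that range. Since |-3| > 1, arcsin(-3) is undefined. There is no angle whose sine equals -3.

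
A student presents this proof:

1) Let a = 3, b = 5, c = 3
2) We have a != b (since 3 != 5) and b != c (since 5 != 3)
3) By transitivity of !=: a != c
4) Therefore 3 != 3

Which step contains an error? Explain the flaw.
Step 3: By transitivity of !=: a != c

Step 3 incorrectly applies transitivity to the '!=' relation. Transitivity states: if a R b and b R c, then a R c. However, '!=' is not transitive. Counterexample: 3 != 5 and 5 != 3, but 3 = 3 (both equal 3). Transitivity holds for relations like <, <=, =, but not for !=.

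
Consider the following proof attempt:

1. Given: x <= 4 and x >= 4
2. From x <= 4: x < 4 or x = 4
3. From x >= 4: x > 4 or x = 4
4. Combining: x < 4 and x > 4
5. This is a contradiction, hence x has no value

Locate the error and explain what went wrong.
Step 4: Combining: x < 4 and x > 4

Step 4 incorrectly combines the conditions. From x <= 4 and x >= 4, the intersection is x = 4. The error treats the 'or' cases as 'and' requirements. The correct conclusion is that x = 4 is the unique solution, not that no solution exists.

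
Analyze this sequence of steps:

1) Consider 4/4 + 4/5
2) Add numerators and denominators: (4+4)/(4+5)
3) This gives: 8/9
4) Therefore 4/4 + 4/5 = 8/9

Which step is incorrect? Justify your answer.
Step 2: Add numerators and denominators: (4+4)/(4+5)

Step 2 incorrectly adds fractions by separately adding numerators and denominators. This is wrong. The correct method requires a common denominator: 4/4 + 4/5 = (4×5 + 4×4)/(4×5) = 36/20 = 9/5. The method used gives 8/9, which is different.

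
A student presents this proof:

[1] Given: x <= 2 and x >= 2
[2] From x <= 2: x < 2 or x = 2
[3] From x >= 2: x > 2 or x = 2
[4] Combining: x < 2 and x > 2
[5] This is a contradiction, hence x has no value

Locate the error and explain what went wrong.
Step 4: Combining: x < 2 and x > 2

Step 4 incorrectly combines the conditions. From x <= 2 and x >= 2, the intersection is x = 2. The error treats the 'or' cases as 'and' requirements. The correct conclusion is that x = 2 is the unique solution, not that no solution exists.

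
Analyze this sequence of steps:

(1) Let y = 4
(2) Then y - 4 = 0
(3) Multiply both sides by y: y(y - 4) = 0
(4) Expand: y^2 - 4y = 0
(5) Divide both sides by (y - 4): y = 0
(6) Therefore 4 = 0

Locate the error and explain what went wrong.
Step 5: Divide both sides by (y - 4): y = 0

Step 5 divides both sides by (y - 4). However, since y = 4, we have (y - 4) = 0. Division by zero is undefined, making this step invalid.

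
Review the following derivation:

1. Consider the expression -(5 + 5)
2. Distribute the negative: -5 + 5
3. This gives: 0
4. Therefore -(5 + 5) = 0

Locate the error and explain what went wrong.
Step 2: Distribute the negative: -5 + 5

Step 2 incorrectly distributes the negative sign. The correct distribution is -(5 + 5) = -5 - 5 = -10. The negative must be applied to both terms, not just the first. The error treats -(5 + 5) as -5 + 5, which equals 0 instead of -10.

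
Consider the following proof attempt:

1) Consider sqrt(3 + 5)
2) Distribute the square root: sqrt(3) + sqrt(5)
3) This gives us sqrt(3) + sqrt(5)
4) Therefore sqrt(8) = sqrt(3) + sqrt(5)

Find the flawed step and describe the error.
Step 2: Distribute the square root: sqrt(3) + sqrt(5)

Step 2 incorrectly 'distributes' the square root over addition. The square root function does not distribute: sqrt(a + b) ≠ sqrt(a) + sqrt(b). In fact, sqrt(3 + 5) = sqrt(8) ≈ 2.8284, while sqrt(3) + sqrt(5) ≈ 3.9681.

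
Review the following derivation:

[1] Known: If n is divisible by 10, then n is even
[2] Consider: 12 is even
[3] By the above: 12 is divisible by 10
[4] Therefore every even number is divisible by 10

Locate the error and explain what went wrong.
Step 3: By the above: 12 is divisible by 10

Step 3 commits the fallacy of affirming the consequent. The known fact 'divisible by 10 → even' does NOT imply 'even → divisible by 10'. That would be the converse, which is false. For example, 12 is even but 12 ÷ 10 = 1.20, which is not an integer.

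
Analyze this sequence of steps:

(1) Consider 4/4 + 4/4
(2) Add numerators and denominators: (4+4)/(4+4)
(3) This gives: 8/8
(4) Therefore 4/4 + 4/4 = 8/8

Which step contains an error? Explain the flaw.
Step 2: Add numerators and denominators: (4+4)/(4+4)

Step 2 incorrectly adds fractions by separately adding numerators and denominators. This is wrong. The correct method requires a common denominator: 4/4 + 4/4 = (4×4 + 4×4)/(4×4) = 32/16 = 2. The method used gives 8/8, which is different.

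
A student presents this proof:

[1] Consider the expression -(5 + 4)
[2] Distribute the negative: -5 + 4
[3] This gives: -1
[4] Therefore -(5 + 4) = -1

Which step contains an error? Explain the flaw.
Step 2: Distribute the negative: -5 + 4

Step 2 incorrectly distributes the negative sign. The correct distribution is -(5 + 4) = -5 - 4 = -9. The negative must be applied to both terms, not just the first. The error treats -(5 + 4) as -5 + 4, which equals -1 instead of -9.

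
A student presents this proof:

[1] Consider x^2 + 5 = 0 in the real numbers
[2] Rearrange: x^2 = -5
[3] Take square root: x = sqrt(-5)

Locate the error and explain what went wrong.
Step 3: Take square root: x = sqrt(-5)

Step 3 takes the square root of -5, which is negative. In the real number system, the square root of a negative number is undefined. The equation x^2 + 5 = 0 has no real solutions. Square roots of negative numbers only exist in the complex numbers.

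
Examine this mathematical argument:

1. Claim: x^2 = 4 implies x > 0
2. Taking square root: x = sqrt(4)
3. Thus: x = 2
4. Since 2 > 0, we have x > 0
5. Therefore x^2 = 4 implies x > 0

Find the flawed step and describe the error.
Step 2: Taking square root: x = sqrt(4)

Step 2 takes the square root and assumes the positive root only. The equation x^2 = 4 actually has two solutions: x = 2 and x = -2. The proof silently assumes x > 0 without justification, then uses this assumption to conclude x > 0, which is circular. The counterexample x = -2 shows the claim is false.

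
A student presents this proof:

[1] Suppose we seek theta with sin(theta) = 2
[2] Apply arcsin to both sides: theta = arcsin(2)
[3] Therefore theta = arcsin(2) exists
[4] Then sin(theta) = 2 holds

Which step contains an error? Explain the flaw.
Step 2: Apply arcsin to both sides: theta = arcsin(2)

Step 2 applies arcsin to 2. However, arcsin(x) is only defined for x in [-1, 1] because sin(theta) can only produce values in that range. Since |2| > 1, arcsin(2) is undefined. There is no angle whose sine equals 2.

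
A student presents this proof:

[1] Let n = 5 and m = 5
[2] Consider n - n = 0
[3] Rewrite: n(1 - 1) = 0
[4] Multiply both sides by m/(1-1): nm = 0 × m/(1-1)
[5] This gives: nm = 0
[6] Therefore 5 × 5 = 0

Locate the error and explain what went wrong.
Step 4: Multiply both sides by m/(1-1): nm = 0 × m/(1-1)

Step 4 multiplies both sides by m/(1-1). However, 1-1 = 0, so this is multiplication by m/0, which is undefined. We cannot multiply by an undefined expression.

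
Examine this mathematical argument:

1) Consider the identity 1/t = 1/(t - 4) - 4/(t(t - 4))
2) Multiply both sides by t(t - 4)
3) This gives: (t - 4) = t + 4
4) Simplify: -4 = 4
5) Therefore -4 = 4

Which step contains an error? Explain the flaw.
Step 3: This gives: (t - 4) = t + 4

Step 3 makes a sign error when clearing denominators. Multiplying -4/(t(t - 4)) by t(t - 4) gives -4, not +4. The correct result is (t - 4) = t - 4, which is trivially true, not (t - 4) = t + 4. (Step 1 is a valid identity: 1/(t - 4) - 4/(t(t - 4)) = (t - 4)/(t(t - 4)) = 1/t.)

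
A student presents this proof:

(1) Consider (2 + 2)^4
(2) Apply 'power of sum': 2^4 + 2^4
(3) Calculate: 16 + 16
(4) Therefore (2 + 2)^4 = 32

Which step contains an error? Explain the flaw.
Step 2: Apply 'power of sum': 2^4 + 2^4

Step 2 incorrectly applies a non-existent rule '(a+b)^n = a^n + b^n'. This is false in general. The correct expansion uses the binomial theorem. The actual value is (2 + 2)^4 = 4^4 = 256, not 32.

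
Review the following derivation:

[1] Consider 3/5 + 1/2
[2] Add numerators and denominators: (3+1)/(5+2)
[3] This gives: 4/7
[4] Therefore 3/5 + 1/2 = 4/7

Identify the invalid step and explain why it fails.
Step 2: Add numerators and denominators: (3+1)/(5+2)

Step 2 incorrectly adds fractions by separately adding numerators and denominators. This is wrong. The correct method requires a common denominator: 3/5 + 1/2 = (3×2 + 1×5)/(5×2) = 11/10 = 11/10. The method used gives 4/7, which is different.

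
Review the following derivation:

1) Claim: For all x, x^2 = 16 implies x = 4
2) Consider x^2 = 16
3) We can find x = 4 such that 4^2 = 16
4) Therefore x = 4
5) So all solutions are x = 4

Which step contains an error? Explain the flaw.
Step 4: Therefore x = 4

Step 4 incorrectly concludes that x = 4 is the only solution. The proof shows that x = 4 is A solution (existence), but does not show it is the ONLY solution (uniqueness). In fact, x = -4 is also a solution since (-4)^2 = 16. Finding one solution doesn't prove there are no others.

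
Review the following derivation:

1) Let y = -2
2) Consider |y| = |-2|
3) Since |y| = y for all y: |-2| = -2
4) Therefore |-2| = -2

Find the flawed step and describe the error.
Step 3: Since |y| = y for all y: |-2| = -2

Step 3 incorrectly states that |y| = y for all y. The correct definition is |y| = y when y >= 0, and |y| = -y when y < 0. Since -2 < 0, we have |-2| = -(-2) = 2, not -2.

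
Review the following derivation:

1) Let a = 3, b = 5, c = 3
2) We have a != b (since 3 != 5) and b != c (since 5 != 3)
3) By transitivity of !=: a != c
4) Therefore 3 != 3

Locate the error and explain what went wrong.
Step 3: By transitivity of !=: a != c

Step 3 incorrectly applies transitivity to the '!=' relation. Transitivity states: if a R b and b R c, then a R c. However, '!=' is not transitive. Counterexample: 3 != 5 and 5 != 3, but 3 = 3 (both equal 3). Transitivity holds for relations like <, <=, =, but not for !=.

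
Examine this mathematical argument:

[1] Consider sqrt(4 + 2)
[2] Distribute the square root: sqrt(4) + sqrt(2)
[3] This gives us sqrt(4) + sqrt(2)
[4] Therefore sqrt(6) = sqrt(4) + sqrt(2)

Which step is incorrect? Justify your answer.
Step 2: Distribute the square root: sqrt(4) + sqrt(2)

Step 2 incorrectly 'distributes' the square root over addition. The square root function does not distribute: sqrt(a + b) ≠ sqrt(a) + sqrt(b). In fact, sqrt(4 + 2) = sqrt(6) ≈ 2.4495, while sqrt(4) + sqrt(2) ≈ 3.4142.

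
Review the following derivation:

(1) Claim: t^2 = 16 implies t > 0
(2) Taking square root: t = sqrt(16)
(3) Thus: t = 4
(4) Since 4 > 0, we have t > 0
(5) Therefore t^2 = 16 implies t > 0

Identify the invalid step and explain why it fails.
Step 2: Taking square root: t = sqrt(16)

Step 2 takes the square root and assumes the positive root only. The equation t^2 = 16 actually has two solutions: t = 4 and t = -4. The proof silently assumes t > 0 without justification, then uses this assumption to conclude t > 0, which is circular. The counterexample t = -4 shows the claim is false.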